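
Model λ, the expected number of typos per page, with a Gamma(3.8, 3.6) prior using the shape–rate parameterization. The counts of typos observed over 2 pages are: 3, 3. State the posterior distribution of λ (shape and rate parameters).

The Poisson likelihood adds the total count to the shape and the number of exposure periods to the rate. Here ∑xᵢ = 6 and n = 2, so shape 3.8→9.8 and rate 3.6→5.6.

Posterior: Gamma(shape=9.8, rate=5.6)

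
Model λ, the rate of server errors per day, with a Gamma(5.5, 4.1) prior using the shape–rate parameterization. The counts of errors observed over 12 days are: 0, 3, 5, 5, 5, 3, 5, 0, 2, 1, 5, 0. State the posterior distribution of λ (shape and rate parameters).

The Poisson likelihood adds the total count to the shape and the number of exposure periods to the rate. Here ∑xᵢ = 34 and n = 12, so shape 5.5→39.5 and rate 4.1→16.1.

Posterior: Gamma(shape=39.5, rate=16.1)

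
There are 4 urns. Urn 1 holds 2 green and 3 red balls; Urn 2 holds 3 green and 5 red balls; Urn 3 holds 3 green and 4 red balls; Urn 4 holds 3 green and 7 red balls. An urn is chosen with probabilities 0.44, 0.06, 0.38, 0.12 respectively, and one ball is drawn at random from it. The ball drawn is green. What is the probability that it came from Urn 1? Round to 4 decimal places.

P(green|Urn 1) = 0.4; P(green|Urn 2) = 0.375; P(green|Urn 3) = 0.4286; P(green|Urn 4) = 0.3.
Prior × likelihood for each source: 0.44·0.4=0.1760, 0.06·0.375=0.02250, 0.38·0.4286=0.1629, 0.12·0.3=0.03600. Summing gives P(green) = 0.39736.
P(Urn 1 | green) = 0.1760 / 0.39736 = 0.4429.

Posterior probability ≈ 0.4429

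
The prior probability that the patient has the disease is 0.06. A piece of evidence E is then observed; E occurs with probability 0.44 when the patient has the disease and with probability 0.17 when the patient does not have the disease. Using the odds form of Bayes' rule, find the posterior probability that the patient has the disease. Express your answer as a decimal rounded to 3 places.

Prior odds = 0.06/(1−0.06) = 0.063830.
Likelihood ratio for E = 0.44/0.17 = 2.5882.
Posterior odds = prior odds × LR = 0.16521.
Posterior probability = odds/(1+odds) = 0.16521/1.1652 = 0.142.

Posterior probability ≈ 0.142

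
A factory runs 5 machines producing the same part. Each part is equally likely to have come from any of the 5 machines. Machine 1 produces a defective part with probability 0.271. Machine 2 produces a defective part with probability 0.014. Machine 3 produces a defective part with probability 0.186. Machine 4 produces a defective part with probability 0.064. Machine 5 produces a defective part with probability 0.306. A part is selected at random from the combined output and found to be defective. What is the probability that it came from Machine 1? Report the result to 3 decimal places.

Posterior probability ≈ 0.322

Tabulate prior·likelihood by source: [1] prior 0.2, lik 0.271, product 0.05420; [2] prior 0.2, lik 0.014, product 0.002800; [3] prior 0.2, lik 0.186, product 0.03720; [4] prior 0.2, lik 0.064, product 0.01280; [5] prior 0.2, lik 0.306, product 0.06120.
Normalizing constant = 0.16820; the posterior for Machine 1 is its product over the sum, 0.05420/0.16820 = 0.322.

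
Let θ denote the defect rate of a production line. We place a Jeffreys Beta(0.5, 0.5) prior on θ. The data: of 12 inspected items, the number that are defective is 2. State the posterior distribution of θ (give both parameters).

Observing 2 successes and 10 failures updates Beta(0.5, 0.5) by adding the success and failure counts to the two shape parameters: α = 0.5+2 = 2.5, β = 0.5+10 = 10.5.

Posterior: Beta(2.5, 10.5)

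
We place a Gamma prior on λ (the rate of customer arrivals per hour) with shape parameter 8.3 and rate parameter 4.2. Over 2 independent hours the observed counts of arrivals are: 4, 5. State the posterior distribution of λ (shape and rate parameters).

Posterior: Gamma(shape=17.3, rate=6.2)

Total count ∑xᵢ = 9 over n = 2 hours.
Gamma is conjugate to the Poisson likelihood: posterior is Gamma(shape = 8.3+9 = 17.3, rate = 4.2+2 = 6.2).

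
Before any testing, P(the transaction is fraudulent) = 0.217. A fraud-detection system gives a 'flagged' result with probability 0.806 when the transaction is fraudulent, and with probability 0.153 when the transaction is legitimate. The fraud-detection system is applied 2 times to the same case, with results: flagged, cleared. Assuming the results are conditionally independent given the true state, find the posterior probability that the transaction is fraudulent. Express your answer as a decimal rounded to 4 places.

Posterior P(H) ≈ 0.2506

With H the event that the transaction is fraudulent, the joint likelihood of the observed sequence is P(data|H) = 0.806·0.194 = 0.15636 and P(data|¬H) = 0.153·0.847 = 0.12959.
Bayes: P(H|data) = 0.217·0.15636 / (0.217·0.15636 + 0.783·0.12959) = 0.033931/0.13540 = 0.2506.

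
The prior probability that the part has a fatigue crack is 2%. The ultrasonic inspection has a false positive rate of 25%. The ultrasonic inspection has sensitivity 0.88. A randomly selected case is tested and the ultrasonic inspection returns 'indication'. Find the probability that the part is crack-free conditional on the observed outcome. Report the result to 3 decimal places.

P(¬H | E) ≈ 0.933

Write H for 'the part has a fatigue crack'. Prior odds H:¬H = 0.02/0.98 = 0.020408. For the 'indication' outcome, the likelihood ratio is 0.88/0.25 = 3.5200.
Posterior odds = 0.020408 × 3.5200 = 0.071837, so P(H|E) = 0.071837/(1+0.071837) = 0.067. Then P(¬H|E) = 1 − 0.067 = 0.933.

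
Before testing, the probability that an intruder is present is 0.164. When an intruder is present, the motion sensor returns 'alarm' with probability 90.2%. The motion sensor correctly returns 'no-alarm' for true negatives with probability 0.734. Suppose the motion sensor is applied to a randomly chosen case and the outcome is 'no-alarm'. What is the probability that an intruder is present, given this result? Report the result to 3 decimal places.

Let H be the event that an intruder is present. P(H) = 0.164, so P(¬H) = 0.836. With E the 'no-alarm' result, P(E|H) = 0.098 and P(E|¬H) = 0.734.
P(E) = 0.098·0.164 + 0.734·0.836 = 0.016072 + 0.61362 = 0.62970.
By Bayes' theorem, P(H|E) = 0.016072 / 0.62970 = 0.026.

P(H | E) ≈ 0.026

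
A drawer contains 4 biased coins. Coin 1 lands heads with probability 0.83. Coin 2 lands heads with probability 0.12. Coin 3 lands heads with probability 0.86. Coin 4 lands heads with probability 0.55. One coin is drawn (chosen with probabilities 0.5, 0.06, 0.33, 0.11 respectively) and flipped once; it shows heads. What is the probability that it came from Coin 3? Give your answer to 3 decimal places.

Posterior probability ≈ 0.370

Tabulate prior·likelihood by source: [1] prior 0.5, lik 0.83, product 0.4150; [2] prior 0.06, lik 0.12, product 0.007200; [3] prior 0.33, lik 0.86, product 0.2838; [4] prior 0.11, lik 0.55, product 0.06050.
Normalizing constant = 0.76650; the posterior for Coin 3 is its product over the sum, 0.2838/0.76650 = 0.370.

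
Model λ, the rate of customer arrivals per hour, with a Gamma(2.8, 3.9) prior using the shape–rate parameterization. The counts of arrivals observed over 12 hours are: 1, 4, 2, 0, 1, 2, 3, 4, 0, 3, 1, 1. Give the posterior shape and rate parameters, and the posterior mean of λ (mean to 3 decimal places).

Posterior: Gamma(shape=24.8, rate=15.9); mean ≈ 1.560

The Poisson likelihood adds the total count to the shape and the number of exposure periods to the rate. Here ∑xᵢ = 22 and n = 12, so shape 2.8→24.8 and rate 3.9→15.9.
E[λ | data] = 24.8/15.9 = 1.560.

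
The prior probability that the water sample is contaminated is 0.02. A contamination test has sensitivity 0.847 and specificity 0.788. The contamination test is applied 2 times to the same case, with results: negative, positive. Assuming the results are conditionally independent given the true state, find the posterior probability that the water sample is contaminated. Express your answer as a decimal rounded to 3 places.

With H the event that the water sample is contaminated, the joint likelihood of the observed sequence is P(data|H) = 0.153·0.847 = 0.12959 and P(data|¬H) = 0.788·0.212 = 0.16706.
Bayes: P(H|data) = 0.02·0.12959 / (0.02·0.12959 + 0.98·0.16706) = 0.0025918/0.16631 = 0.0156.

Posterior P(H) ≈ 0.016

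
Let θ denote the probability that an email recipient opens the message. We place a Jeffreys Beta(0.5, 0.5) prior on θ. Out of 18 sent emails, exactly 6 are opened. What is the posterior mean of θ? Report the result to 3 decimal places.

Observing 6 successes and 12 failures updates Beta(0.5, 0.5) by adding the success and failure counts to the two shape parameters: α = 0.5+6 = 6.5, β = 0.5+12 = 12.5.
Posterior mean = α/(α+β) = 6.5/19 = 0.342.

Posterior mean ≈ 0.342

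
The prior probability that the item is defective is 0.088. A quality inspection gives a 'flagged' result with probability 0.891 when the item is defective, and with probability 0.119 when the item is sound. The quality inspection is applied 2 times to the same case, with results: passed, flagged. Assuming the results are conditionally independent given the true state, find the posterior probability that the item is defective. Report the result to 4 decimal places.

Posterior P(H) ≈ 0.0821

Let H be the event that the item is defective; start with P(H) = 0.088. P('flagged'|H) = 0.891, P('flagged'|¬H) = 0.119.
Update on result 1 ('passed'): P(H) ← 0.109·0.0880 / (0.109·0.0880 + 0.881·0.9120) = 0.0095920/0.81306 = 0.0118.
Update on result 2 ('flagged'): P(H) ← 0.891·0.0118 / (0.891·0.0118 + 0.119·0.9882) = 0.010511/0.12811 = 0.0821.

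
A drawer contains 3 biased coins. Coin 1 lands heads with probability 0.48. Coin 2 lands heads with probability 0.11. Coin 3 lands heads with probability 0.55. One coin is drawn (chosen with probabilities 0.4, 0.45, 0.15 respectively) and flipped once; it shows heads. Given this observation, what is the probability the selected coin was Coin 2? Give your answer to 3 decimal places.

P(heads|C1) = 0.48; P(heads|C2) = 0.11; P(heads|C3) = 0.55.
Prior × likelihood for each source: 0.4·0.48=0.1920, 0.45·0.11=0.04950, 0.15·0.55=0.08250. Summing gives P(heads) = 0.32400.
P(Coin 2 | heads) = 0.04950 / 0.32400 = 0.153.

Posterior probability ≈ 0.153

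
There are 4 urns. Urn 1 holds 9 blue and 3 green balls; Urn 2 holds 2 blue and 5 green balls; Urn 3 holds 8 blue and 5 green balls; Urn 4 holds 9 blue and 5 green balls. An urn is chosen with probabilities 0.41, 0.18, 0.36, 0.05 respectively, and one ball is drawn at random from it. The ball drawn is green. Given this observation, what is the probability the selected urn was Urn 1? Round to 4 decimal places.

Posterior probability ≈ 0.2646

Tabulate prior·likelihood by source: [1] prior 0.41, lik 0.25, product 0.1025; [2] prior 0.18, lik 0.7143, product 0.1286; [3] prior 0.36, lik 0.3846, product 0.1385; [4] prior 0.05, lik 0.3571, product 0.01786.
Normalizing constant = 0.38739; the posterior for Urn 1 is its product over the sum, 0.1025/0.38739 = 0.2646.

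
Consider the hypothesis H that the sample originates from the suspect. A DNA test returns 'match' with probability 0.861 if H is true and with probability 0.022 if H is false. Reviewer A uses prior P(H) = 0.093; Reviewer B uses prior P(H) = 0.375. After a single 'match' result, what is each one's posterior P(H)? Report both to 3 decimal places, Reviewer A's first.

The likelihood ratio for a 'match' result is 0.861/0.022 = 39.136.
Reviewer A: prior odds 0.093/0.907 = 0.10254; posterior odds 4.0129; posterior probability 0.801.
Reviewer B: prior odds 0.375/0.625 = 0.60000; posterior odds 23.482; posterior probability 0.959.

Reviewer A: 0.801; Reviewer B: 0.959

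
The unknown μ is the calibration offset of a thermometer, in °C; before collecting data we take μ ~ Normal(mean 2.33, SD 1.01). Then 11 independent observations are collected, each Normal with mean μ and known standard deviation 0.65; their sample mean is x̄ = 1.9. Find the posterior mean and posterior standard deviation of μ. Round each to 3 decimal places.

Posterior mean ≈ 1.916; posterior SD ≈ 0.192

Prior precision 1/τ₀² = 1/1.01² = 0.980296; data precision n/σ² = 11/0.65² = 26.0355.
Posterior precision = 0.980296 + 26.0355 = 27.0158, giving posterior SD = 1/√27.0158 = 0.192.
Posterior mean = (0.980296·2.33 + 26.0355·1.9) / 27.0158 = 1.916.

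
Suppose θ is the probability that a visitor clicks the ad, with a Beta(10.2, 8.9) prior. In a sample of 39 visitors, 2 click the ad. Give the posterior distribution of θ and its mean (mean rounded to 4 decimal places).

Observing 2 successes and 37 failures updates Beta(10.2, 8.9) by adding the success and failure counts to the two shape parameters: α = 10.2+2 = 12.2, β = 8.9+37 = 45.9.
Posterior mean = α/(α+β) = 12.2/58.1 = 0.2100.

Posterior: Beta(12.2, 45.9); mean ≈ 0.2100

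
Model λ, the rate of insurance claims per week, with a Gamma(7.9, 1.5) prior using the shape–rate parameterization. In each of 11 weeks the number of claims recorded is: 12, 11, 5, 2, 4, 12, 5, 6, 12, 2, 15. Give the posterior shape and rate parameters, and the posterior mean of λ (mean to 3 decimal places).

Total count ∑xᵢ = 86 over n = 11 weeks.
Gamma is conjugate to the Poisson likelihood: posterior is Gamma(shape = 7.9+86 = 93.9, rate = 1.5+11 = 12.5).
Posterior mean = shape/rate = 93.9/12.5 = 7.512.

Posterior: Gamma(shape=93.9, rate=12.5); mean ≈ 7.512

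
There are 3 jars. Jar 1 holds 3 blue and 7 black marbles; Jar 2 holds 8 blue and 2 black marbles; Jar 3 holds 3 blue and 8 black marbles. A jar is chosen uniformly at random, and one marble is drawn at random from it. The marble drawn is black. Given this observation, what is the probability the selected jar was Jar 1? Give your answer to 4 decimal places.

Posterior probability ≈ 0.4302

Tabulate prior·likelihood by source: [1] prior 0.333333, lik 0.7, product 0.2333; [2] prior 0.333333, lik 0.2, product 0.06667; [3] prior 0.333333, lik 0.7273, product 0.2424.
Normalizing constant = 0.54242; the posterior for Jar 1 is its product over the sum, 0.2333/0.54242 = 0.4302.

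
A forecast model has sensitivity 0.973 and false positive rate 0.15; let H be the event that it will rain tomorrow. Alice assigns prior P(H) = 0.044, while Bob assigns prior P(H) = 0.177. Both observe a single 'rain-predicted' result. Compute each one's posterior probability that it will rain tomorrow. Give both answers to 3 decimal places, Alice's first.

The likelihood ratio for a 'rain-predicted' result is 0.973/0.15 = 6.4867.
Alice: prior odds 0.044/0.956 = 0.046025; posterior odds 0.29855; posterior probability 0.230.
Bob: prior odds 0.177/0.823 = 0.21507; posterior odds 1.3951; posterior probability 0.582.

Alice: 0.230; Bob: 0.582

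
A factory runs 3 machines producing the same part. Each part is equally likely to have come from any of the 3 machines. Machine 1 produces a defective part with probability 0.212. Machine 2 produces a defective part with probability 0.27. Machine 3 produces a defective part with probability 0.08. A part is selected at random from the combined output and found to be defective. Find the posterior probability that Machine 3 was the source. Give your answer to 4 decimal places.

P(defective|M1) = 0.212; P(defective|M2) = 0.27; P(defective|M3) = 0.08.
Prior × likelihood for each source: 0.333333·0.212=0.07067, 0.333333·0.27=0.09000, 0.333333·0.08=0.02667. Summing gives P(defective) = 0.18733.
P(Machine 3 | defective) = 0.02667 / 0.18733 = 0.1423.

Posterior probability ≈ 0.1423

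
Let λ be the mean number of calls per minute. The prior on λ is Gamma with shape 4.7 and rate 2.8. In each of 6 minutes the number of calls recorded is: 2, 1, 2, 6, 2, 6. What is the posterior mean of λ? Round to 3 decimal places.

Posterior mean ≈ 2.693

Total count ∑xᵢ = 19 over n = 6 minutes.
Gamma is conjugate to the Poisson likelihood: posterior is Gamma(shape = 4.7+19 = 23.7, rate = 2.8+6 = 8.8).
Posterior mean = shape/rate = 23.7/8.8 = 2.693.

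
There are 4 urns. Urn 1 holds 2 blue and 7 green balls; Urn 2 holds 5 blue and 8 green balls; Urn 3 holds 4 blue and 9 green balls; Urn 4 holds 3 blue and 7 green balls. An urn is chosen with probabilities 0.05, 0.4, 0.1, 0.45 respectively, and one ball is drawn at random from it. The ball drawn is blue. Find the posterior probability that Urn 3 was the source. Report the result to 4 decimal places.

Posterior probability ≈ 0.0930

Tabulate prior·likelihood by source: [1] prior 0.05, lik 0.2222, product 0.01111; [2] prior 0.4, lik 0.3846, product 0.1538; [3] prior 0.1, lik 0.3077, product 0.03077; [4] prior 0.45, lik 0.3, product 0.1350.
Normalizing constant = 0.33073; the posterior for Urn 3 is its product over the sum, 0.03077/0.33073 = 0.0930.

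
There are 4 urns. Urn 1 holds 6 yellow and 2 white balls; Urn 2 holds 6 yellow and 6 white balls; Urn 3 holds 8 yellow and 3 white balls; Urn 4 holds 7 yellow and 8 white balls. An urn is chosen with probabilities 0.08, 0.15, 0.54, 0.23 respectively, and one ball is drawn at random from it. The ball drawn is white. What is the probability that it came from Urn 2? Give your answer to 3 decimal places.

Posterior probability ≈ 0.206

Tabulate prior·likelihood by source: [1] prior 0.08, lik 0.25, product 0.02000; [2] prior 0.15, lik 0.5, product 0.07500; [3] prior 0.54, lik 0.2727, product 0.1473; [4] prior 0.23, lik 0.5333, product 0.1227.
Normalizing constant = 0.36494; the posterior for Urn 2 is its product over the sum, 0.07500/0.36494 = 0.206.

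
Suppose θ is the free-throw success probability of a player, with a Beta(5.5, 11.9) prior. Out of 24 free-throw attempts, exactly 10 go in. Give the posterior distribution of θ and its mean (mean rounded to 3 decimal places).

Observing 10 successes and 14 failures updates Beta(5.5, 11.9) by adding the success and failure counts to the two shape parameters: α = 5.5+10 = 15.5, β = 11.9+14 = 25.9.
Posterior mean = α/(α+β) = 15.5/41.4 = 0.374.

Posterior: Beta(15.5, 25.9); mean ≈ 0.374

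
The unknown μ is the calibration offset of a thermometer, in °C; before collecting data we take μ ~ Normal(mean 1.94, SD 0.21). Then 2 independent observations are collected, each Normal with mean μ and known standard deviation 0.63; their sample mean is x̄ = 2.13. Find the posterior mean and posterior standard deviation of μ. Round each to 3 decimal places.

Prior precision 1/τ₀² = 1/0.21² = 22.6757; data precision n/σ² = 2/0.63² = 5.03905.
Posterior precision = 22.6757 + 5.03905 = 27.7148, giving posterior SD = 1/√27.7148 = 0.190.
Posterior mean = (22.6757·1.94 + 5.03905·2.13) / 27.7148 = 1.975.

Posterior mean ≈ 1.975; posterior SD ≈ 0.190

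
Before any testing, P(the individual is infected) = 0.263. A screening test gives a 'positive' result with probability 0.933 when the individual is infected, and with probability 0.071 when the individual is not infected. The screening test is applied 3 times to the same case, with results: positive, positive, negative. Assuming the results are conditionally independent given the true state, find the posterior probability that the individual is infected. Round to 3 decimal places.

Let H be the event that the individual is infected; start with P(H) = 0.263. P('positive'|H) = 0.933, P('positive'|¬H) = 0.071.
Update on result 1 ('positive'): P(H) ← 0.933·0.2630 / (0.933·0.2630 + 0.071·0.7370) = 0.24538/0.29771 = 0.8242.
Update on result 2 ('positive'): P(H) ← 0.933·0.8242 / (0.933·0.8242 + 0.071·0.1758) = 0.76901/0.78149 = 0.9840.
Update on result 3 ('negative'): P(H) ← 0.067·0.9840 / (0.067·0.9840 + 0.929·0.0160) = 0.065930/0.080765 = 0.8163.

Posterior P(H) ≈ 0.816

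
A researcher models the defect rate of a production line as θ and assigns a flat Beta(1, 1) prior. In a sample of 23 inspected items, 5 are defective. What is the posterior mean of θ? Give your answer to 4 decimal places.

Observing 5 successes and 18 failures updates Beta(1, 1) by adding the success and failure counts to the two shape parameters: α = 1+5 = 6, β = 1+18 = 19.
Posterior mean = α/(α+β) = 6/25 = 0.2400.

Posterior mean ≈ 0.2400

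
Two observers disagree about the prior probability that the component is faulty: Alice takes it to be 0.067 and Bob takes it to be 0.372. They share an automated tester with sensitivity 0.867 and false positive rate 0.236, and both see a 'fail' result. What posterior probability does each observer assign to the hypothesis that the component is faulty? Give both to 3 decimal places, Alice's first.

Alice: 0.209; Bob: 0.685

P('+'|H) = 0.867, P('+'|¬H) = 0.236.
Alice: numerator 0.867·0.067 = 0.058089; evidence = 0.058089+0.236·0.933 = 0.27828; posterior = 0.209.
Bob: numerator 0.867·0.372 = 0.32252; evidence = 0.32252+0.236·0.628 = 0.47073; posterior = 0.685.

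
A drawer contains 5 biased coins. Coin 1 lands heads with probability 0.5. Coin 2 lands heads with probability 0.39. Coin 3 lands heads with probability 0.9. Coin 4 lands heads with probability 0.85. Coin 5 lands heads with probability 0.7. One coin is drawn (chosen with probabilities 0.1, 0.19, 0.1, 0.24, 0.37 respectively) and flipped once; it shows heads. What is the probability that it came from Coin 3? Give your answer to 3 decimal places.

Posterior probability ≈ 0.133

Tabulate prior·likelihood by source: [1] prior 0.1, lik 0.5, product 0.05000; [2] prior 0.19, lik 0.39, product 0.07410; [3] prior 0.1, lik 0.9, product 0.09000; [4] prior 0.24, lik 0.85, product 0.2040; [5] prior 0.37, lik 0.7, product 0.2590.
Normalizing constant = 0.67710; the posterior for Coin 3 is its product over the sum, 0.09000/0.67710 = 0.133.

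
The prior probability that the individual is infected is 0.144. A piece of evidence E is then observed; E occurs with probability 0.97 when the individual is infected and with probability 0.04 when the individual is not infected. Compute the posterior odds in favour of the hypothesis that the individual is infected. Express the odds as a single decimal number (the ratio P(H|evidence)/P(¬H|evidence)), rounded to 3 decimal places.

Prior odds = 0.144/(1−0.144) = 0.16822.
Likelihood ratio for E = 0.97/0.04 = 24.250.
Posterior odds = prior odds × LR = 4.0794.

Posterior odds ≈ 4.079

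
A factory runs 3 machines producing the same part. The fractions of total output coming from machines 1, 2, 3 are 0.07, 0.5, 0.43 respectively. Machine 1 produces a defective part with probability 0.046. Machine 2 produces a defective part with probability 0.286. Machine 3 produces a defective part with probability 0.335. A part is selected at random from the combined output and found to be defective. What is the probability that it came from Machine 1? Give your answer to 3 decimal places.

Posterior probability ≈ 0.011

P(defective|M1) = 0.046; P(defective|M2) = 0.286; P(defective|M3) = 0.335.
Prior × likelihood for each source: 0.07·0.046=0.003220, 0.5·0.286=0.1430, 0.43·0.335=0.1441. Summing gives P(defective) = 0.29027.
P(Machine 1 | defective) = 0.003220 / 0.29027 = 0.011.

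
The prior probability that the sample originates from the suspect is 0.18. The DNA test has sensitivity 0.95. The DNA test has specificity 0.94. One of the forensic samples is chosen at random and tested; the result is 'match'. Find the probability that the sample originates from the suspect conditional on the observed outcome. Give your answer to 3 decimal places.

P(H | E) ≈ 0.777

Write H for 'the sample originates from the suspect'. Prior odds H:¬H = 0.18/0.82 = 0.21951. For the 'match' outcome, the likelihood ratio is 0.95/0.06 = 15.833.
Posterior odds = 0.21951 × 15.833 = 3.4756, so P(H|E) = 3.4756/(1+3.4756) = 0.777.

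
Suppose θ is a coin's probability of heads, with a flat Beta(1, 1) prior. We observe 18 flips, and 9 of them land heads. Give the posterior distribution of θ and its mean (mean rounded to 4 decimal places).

Posterior: Beta(10, 10); mean ≈ 0.5000

The binomial likelihood is conjugate to the Beta prior: with 9 successes and 9 failures, the posterior is Beta(1+9, 1+9) = Beta(10, 10).
E[θ | data] = 10/(10+10) = 0.5000.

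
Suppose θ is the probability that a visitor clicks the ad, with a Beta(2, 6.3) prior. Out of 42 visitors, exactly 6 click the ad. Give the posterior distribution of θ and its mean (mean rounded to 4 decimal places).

Observing 6 successes and 36 failures updates Beta(2, 6.3) by adding the success and failure counts to the two shape parameters: α = 2+6 = 8, β = 6.3+36 = 42.3.
E[θ | data] = 8/(8+42.3) = 0.1590.

Posterior: Beta(8, 42.3); mean ≈ 0.1590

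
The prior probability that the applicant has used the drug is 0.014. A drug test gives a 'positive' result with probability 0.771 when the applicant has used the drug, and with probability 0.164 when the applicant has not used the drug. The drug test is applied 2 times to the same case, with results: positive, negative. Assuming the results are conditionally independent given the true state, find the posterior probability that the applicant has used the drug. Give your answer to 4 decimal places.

Let H be the event that the applicant has used the drug; start with P(H) = 0.014. P('positive'|H) = 0.771, P('positive'|¬H) = 0.164.
Update on result 1 ('positive'): P(H) ← 0.771·0.0140 / (0.771·0.0140 + 0.164·0.9860) = 0.010794/0.17250 = 0.0626.
Update on result 2 ('negative'): P(H) ← 0.229·0.0626 / (0.229·0.0626 + 0.836·0.9374) = 0.014330/0.79802 = 0.0180.

Posterior P(H) ≈ 0.0180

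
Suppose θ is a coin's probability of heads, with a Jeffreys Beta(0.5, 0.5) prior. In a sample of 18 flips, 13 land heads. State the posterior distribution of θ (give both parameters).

Observing 13 successes and 5 failures updates Beta(0.5, 0.5) by adding the success and failure counts to the two shape parameters: α = 0.5+13 = 13.5, β = 0.5+5 = 5.5.

Posterior: Beta(13.5, 5.5)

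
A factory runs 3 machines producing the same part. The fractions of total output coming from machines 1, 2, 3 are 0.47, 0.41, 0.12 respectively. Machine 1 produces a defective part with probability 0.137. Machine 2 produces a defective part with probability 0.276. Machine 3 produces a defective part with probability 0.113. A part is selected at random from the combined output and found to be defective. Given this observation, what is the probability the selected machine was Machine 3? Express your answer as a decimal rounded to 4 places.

P(defective|M1) = 0.137; P(defective|M2) = 0.276; P(defective|M3) = 0.113.
Prior × likelihood for each source: 0.47·0.137=0.06439, 0.41·0.276=0.1132, 0.12·0.113=0.01356. Summing gives P(defective) = 0.19111.
P(Machine 3 | defective) = 0.01356 / 0.19111 = 0.0710.

Posterior probability ≈ 0.0710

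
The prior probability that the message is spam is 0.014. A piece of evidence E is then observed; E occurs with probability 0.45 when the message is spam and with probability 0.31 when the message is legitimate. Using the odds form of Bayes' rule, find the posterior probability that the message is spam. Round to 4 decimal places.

Posterior probability ≈ 0.0202

Prior odds = 0.014/(1−0.014) = 0.014199. In log-odds, ln(0.014199) = -4.2546.
Add log likelihood ratio: ln(1.4516) = 0.37268.
Posterior log-odds = -3.8819, so posterior odds = exp(-3.8819) = 0.020611. Converting, P(H|E) = 0.020611/1.0206 = 0.0202.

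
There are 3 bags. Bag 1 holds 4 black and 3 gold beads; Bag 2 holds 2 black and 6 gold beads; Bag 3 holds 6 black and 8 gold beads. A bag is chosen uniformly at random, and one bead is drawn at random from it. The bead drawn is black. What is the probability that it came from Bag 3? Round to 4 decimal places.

P(black|Bag 1) = 0.5714; P(black|Bag 2) = 0.25; P(black|Bag 3) = 0.4286.
Prior × likelihood for each source: 0.333333·0.5714=0.1905, 0.333333·0.25=0.08333, 0.333333·0.4286=0.1429. Summing gives P(black) = 0.41667.
P(Bag 3 | black) = 0.1429 / 0.41667 = 0.3429.

Posterior probability ≈ 0.3429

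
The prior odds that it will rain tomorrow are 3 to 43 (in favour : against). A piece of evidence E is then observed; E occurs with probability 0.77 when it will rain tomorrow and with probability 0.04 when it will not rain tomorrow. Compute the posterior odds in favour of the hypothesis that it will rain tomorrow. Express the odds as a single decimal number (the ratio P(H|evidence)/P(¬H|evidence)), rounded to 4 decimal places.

Posterior odds ≈ 1.3430

Prior odds = 3/43 = 0.069767. In log-odds, ln(0.069767) = -2.6626.
Add log likelihood ratio: ln(19.250) = 2.9575.
Posterior log-odds = 0.29492, so posterior odds = exp(0.29492) = 1.3430.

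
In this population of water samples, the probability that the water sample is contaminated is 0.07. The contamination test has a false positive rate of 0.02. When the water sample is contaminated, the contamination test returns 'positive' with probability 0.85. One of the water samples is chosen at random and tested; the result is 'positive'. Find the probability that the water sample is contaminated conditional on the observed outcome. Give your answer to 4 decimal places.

Write H for 'the water sample is contaminated'. Prior odds H:¬H = 0.07/0.93 = 0.075269. For the 'positive' outcome, the likelihood ratio is 0.85/0.02 = 42.500.
Posterior odds = 0.075269 × 42.500 = 3.1989, so P(H|E) = 3.1989/(1+3.1989) = 0.7618.

P(H | E) ≈ 0.7618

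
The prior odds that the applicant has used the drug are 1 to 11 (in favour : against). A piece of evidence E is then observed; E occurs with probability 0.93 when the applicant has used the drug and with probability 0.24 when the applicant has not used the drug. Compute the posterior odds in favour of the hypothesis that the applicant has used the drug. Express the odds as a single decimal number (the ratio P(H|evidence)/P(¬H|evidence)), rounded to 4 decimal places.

Prior odds = 1/11 = 0.090909.
Likelihood ratio for E = 0.93/0.24 = 3.8750.
Posterior odds = prior odds × LR = 0.35227.

Posterior odds ≈ 0.3523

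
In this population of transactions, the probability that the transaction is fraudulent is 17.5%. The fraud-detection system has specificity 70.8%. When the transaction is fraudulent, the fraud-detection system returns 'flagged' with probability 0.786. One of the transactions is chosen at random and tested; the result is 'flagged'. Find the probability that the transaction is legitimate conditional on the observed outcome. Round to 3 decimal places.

P(¬H | E) ≈ 0.637

Write H for 'the transaction is fraudulent'. Prior odds H:¬H = 0.175/0.825 = 0.21212. For the 'flagged' outcome, the likelihood ratio is 0.786/0.292 = 2.6918.
Posterior odds = 0.21212 × 2.6918 = 0.57098, so P(H|E) = 0.57098/(1+0.57098) = 0.363. Then P(¬H|E) = 1 − 0.363 = 0.637.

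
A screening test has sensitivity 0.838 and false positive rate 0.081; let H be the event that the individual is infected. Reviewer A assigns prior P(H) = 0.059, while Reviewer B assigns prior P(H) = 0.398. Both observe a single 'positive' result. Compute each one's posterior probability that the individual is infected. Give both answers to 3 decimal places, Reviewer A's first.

Reviewer A: 0.393; Reviewer B: 0.872

The likelihood ratio for a 'positive' result is 0.838/0.081 = 10.346.
Reviewer A: prior odds 0.059/0.941 = 0.062699; posterior odds 0.64867; posterior probability 0.393.
Reviewer B: prior odds 0.398/0.602 = 0.66113; posterior odds 6.8398; posterior probability 0.872.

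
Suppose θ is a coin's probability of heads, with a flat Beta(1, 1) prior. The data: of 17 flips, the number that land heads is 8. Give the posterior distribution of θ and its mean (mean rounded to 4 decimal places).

Posterior: Beta(9, 10); mean ≈ 0.4737

Observing 8 successes and 9 failures updates Beta(1, 1) by adding the success and failure counts to the two shape parameters: α = 1+8 = 9, β = 1+9 = 10.
E[θ | data] = 9/(9+10) = 0.4737.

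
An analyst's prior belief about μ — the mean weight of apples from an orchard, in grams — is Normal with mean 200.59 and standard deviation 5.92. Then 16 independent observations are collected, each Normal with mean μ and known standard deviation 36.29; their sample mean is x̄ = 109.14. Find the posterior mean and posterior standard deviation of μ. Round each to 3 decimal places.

With known σ, the Normal prior is conjugate. Weight on the data is w = (n/σ²)/(n/σ² + 1/τ₀²) = 0.0121492/(0.0121492+0.0285336) = 0.29863.
Posterior mean = w·x̄ + (1−w)·μ₀ = 0.29863·109.14 + 0.70137·200.59 = 173.280. Posterior variance = 1/(0.0121492+0.0285336) = 24.5804, so SD = 4.958.

Posterior mean ≈ 173.280; posterior SD ≈ 4.958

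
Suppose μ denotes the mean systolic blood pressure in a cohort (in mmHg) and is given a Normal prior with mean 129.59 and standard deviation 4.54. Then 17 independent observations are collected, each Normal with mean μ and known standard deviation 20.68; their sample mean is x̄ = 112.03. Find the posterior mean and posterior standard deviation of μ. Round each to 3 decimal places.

Prior precision 1/τ₀² = 1/4.54² = 0.0485164; data precision n/σ² = 17/20.68² = 0.0397510.
Posterior precision = 0.0485164 + 0.0397510 = 0.0882674, giving posterior SD = 1/√0.0882674 = 3.366.
Posterior mean = (0.0485164·129.59 + 0.0397510·112.03) / 0.0882674 = 121.682.

Posterior mean ≈ 121.682; posterior SD ≈ 3.366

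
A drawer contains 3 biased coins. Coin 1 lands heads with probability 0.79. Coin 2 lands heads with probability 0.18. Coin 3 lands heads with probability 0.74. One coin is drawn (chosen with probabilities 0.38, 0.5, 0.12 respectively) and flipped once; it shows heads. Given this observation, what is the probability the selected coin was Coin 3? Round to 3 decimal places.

Posterior probability ≈ 0.185

P(heads|C1) = 0.79; P(heads|C2) = 0.18; P(heads|C3) = 0.74.
Prior × likelihood for each source: 0.38·0.79=0.3002, 0.5·0.18=0.09000, 0.12·0.74=0.08880. Summing gives P(heads) = 0.47900.
P(Coin 3 | heads) = 0.08880 / 0.47900 = 0.185.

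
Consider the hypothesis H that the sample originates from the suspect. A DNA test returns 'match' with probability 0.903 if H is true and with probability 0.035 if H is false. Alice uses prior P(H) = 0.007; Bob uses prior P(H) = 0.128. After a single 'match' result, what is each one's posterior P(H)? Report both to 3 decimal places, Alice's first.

P('+'|H) = 0.903, P('+'|¬H) = 0.035.
Alice: numerator 0.903·0.007 = 0.0063210; evidence = 0.0063210+0.035·0.993 = 0.041076; posterior = 0.154.
Bob: numerator 0.903·0.128 = 0.11558; evidence = 0.11558+0.035·0.872 = 0.14610; posterior = 0.791.

Alice: 0.154; Bob: 0.791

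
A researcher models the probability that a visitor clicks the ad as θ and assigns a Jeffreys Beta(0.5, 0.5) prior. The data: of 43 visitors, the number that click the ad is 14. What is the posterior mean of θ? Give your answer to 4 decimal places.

Posterior mean ≈ 0.3295

The binomial likelihood is conjugate to the Beta prior: with 14 successes and 29 failures, the posterior is Beta(0.5+14, 0.5+29) = Beta(14.5, 29.5).
Posterior mean = α/(α+β) = 14.5/44 = 0.3295.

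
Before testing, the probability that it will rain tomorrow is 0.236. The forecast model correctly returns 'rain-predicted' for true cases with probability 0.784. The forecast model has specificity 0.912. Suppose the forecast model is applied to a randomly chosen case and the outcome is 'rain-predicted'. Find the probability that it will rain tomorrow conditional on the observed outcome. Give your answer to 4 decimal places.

P(H | E) ≈ 0.7335

Let H be the event that it will rain tomorrow. P(H) = 0.236, so P(¬H) = 0.764. With E the 'rain-predicted' result, P(E|H) = 0.784 and P(E|¬H) = 0.088.
P(E) = 0.784·0.236 + 0.088·0.764 = 0.18502 + 0.067232 = 0.25226.
By Bayes' theorem, P(H|E) = 0.18502 / 0.25226 = 0.7335.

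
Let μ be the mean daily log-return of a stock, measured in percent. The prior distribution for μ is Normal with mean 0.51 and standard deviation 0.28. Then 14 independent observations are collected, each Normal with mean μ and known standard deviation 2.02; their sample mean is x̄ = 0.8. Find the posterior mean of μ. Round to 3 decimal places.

Prior precision 1/τ₀² = 1/0.28² = 12.7551; data precision n/σ² = 14/2.02² = 3.43104.
Posterior precision = 12.7551 + 3.43104 = 16.1861.
Posterior mean = (12.7551·0.51 + 3.43104·0.8) / 16.1861 = 0.571.

Posterior mean ≈ 0.571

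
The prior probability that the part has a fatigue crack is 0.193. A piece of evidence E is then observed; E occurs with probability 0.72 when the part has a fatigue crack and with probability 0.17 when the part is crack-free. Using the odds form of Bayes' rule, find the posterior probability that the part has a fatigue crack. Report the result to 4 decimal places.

Posterior probability ≈ 0.5032

Prior odds = 0.193/(1−0.193) = 0.23916.
Likelihood ratio for E = 0.72/0.17 = 4.2353.
Posterior odds = prior odds × LR = 1.0129.
Posterior probability = odds/(1+odds) = 1.0129/2.0129 = 0.5032.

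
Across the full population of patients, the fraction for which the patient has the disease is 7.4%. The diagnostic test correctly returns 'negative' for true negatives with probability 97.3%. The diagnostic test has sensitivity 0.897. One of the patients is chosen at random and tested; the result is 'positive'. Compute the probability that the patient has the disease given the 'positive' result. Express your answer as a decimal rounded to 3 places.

Let H be the event that the patient has the disease. P(H) = 0.074, so P(¬H) = 0.926. With E the 'positive' result, P(E|H) = 0.897 and P(E|¬H) = 0.027.
P(E) = 0.897·0.074 + 0.027·0.926 = 0.066378 + 0.025002 = 0.091380.
By Bayes' theorem, P(H|E) = 0.066378 / 0.091380 = 0.726.

P(H | E) ≈ 0.726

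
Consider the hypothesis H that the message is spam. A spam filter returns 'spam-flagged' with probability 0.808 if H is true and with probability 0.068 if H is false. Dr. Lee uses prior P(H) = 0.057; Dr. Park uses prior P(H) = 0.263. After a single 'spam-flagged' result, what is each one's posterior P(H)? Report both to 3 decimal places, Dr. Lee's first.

P('+'|H) = 0.808, P('+'|¬H) = 0.068.
Dr. Lee: numerator 0.808·0.057 = 0.046056; evidence = 0.046056+0.068·0.943 = 0.11018; posterior = 0.418.
Dr. Park: numerator 0.808·0.263 = 0.21250; evidence = 0.21250+0.068·0.737 = 0.26262; posterior = 0.809.

Dr. Lee: 0.418; Dr. Park: 0.809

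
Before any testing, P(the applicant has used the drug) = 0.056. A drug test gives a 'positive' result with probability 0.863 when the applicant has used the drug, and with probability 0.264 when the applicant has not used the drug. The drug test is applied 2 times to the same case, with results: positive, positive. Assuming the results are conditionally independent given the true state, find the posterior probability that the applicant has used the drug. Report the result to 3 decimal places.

With H the event that the applicant has used the drug, the joint likelihood of the observed sequence is P(data|H) = 0.863·0.863 = 0.74477 and P(data|¬H) = 0.264·0.264 = 0.069696.
Bayes: P(H|data) = 0.056·0.74477 / (0.056·0.74477 + 0.944·0.069696) = 0.041707/0.10750 = 0.3880.

Posterior P(H) ≈ 0.388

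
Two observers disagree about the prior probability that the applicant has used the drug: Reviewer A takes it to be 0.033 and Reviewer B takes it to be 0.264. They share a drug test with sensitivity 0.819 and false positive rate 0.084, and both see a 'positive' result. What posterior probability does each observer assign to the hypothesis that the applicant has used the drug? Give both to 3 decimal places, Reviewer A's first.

Reviewer A: 0.250; Reviewer B: 0.778

P('+'|H) = 0.819, P('+'|¬H) = 0.084.
Reviewer A: numerator 0.819·0.033 = 0.027027; evidence = 0.027027+0.084·0.967 = 0.10826; posterior = 0.250.
Reviewer B: numerator 0.819·0.264 = 0.21622; evidence = 0.21622+0.084·0.736 = 0.27804; posterior = 0.778.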